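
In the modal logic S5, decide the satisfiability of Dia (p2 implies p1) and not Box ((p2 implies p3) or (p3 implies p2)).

No, unsatisfiable

1. Dia (p2 implies p1) and not Box ((p2 implies p3) or (p3 implies p2)), 0
2. Dia (p2 implies p1), 0
3. not Box ((p2 implies p3) or (p3 implies p2)), 0
4. p2 implies p1, 1
5. p1, 1
6. not ((p2 implies p3) or (p3 implies p2)), 2
7. not (p2 implies p3), 2
8. not (p3 implies p2), 2
9. p2, 2
10. not p3, 2
11. p3, 2
12. not p2, 2
Accessibility: 0R0, 0R1, 0R2, 1R0, 1R1, 1R2, 2R0, 2R1, 2R2
Branch closes: p3 and not p3 both at 2.
(One branch shown.) All branches close.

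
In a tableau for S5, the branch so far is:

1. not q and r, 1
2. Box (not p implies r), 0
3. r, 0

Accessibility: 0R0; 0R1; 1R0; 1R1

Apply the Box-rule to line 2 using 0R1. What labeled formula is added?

not p implies r, 1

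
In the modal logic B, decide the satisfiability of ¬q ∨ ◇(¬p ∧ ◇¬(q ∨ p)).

1. ¬q ∨ ◇(¬p ∧ ◇¬(q ∨ p)), 0
2. ◇(¬p ∧ ◇¬(q ∨ p)), 0   [∨-rule on 1 (branches; this branch)]
3. ¬p ∧ ◇¬(q ∨ p), 1   [◇-rule on 2: fresh world 1, 0R1]
4. ¬p, 1   [∧-rule on 3]
5. ◇¬(q ∨ p), 1   [∧-rule on 3]
6. ¬(q ∨ p), 2   [◇-rule on 5: fresh world 2, 1R2]
7. ¬q, 2   [¬∨-rule on 6]
8. ¬p, 2   [¬∨-rule on 6]
Accessibility: 0R0, 0R1, 1R0, 1R1, 1R2, 2R1, 2R2

Satisfiable (open branch found)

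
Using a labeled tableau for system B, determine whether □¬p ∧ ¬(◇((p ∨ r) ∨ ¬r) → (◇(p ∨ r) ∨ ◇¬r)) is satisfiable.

1. □¬p ∧ ¬(◇((p ∨ r) ∨ ¬r) → (◇(p ∨ r) ∨ ◇¬r)), 0
2. □¬p, 0
3. ¬(◇((p ∨ r) ∨ ¬r) → (◇(p ∨ r) ∨ ◇¬r)), 0
4. ◇((p ∨ r) ∨ ¬r), 0
5. ¬(◇(p ∨ r) ∨ ◇¬r), 0
6. ¬◇(p ∨ r), 0
7. ¬◇¬r, 0
8. ¬p, 0
9. ¬(p ∨ r), 0
10. ¬r, 0
11. r, 0
Accessibility: 0R0
Branch closes: r and ¬r both at 0.
All branches of the tableau close; one closing branch shown above.

No, unsatisfiable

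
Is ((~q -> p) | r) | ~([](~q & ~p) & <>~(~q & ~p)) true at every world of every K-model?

Tableau for the negation ~(((~q -> p) | r) | ~([](~q & ~p) & <>~(~q & ~p))):
1. ~(((~q -> p) | r) | ~([](~q & ~p) & <>~(~q & ~p))), w0
2. ~((~q -> p) | r), w0   [~|-rule on 1]
3. [](~q & ~p) & <>~(~q & ~p), w0   [~|-rule on 1]
4. ~(~q -> p), w0   [~|-rule on 2]
5. ~r, w0   [~|-rule on 2]
6. [](~q & ~p), w0   [&-rule on 3]
7. <>~(~q & ~p), w0   [&-rule on 3]
8. ~q, w0   [~->-rule on 4]
9. ~p, w0   [~->-rule on 4]
10. ~(~q & ~p), w1   [<>-rule on 7: fresh world w1, w0Rw1]
11. ~q & ~p, w1   [[]-rule on 6 via w0Rw1]
12. ~q, w1   [&-rule on 11]
13. ~p, w1   [&-rule on 11]
14. p, w1   [~&-rule on 10 (branches; this branch)]
Accessibility: w0Rw1
Branch closes: p and ~p both at w1.
Every branch of the negation's tableau closes; the branch above is one of them.

Yes, valid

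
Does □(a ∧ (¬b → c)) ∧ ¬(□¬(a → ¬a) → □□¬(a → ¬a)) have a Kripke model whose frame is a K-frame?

Satisfiable

1. □(a ∧ (¬b → c)) ∧ ¬(□¬(a → ¬a) → □□¬(a → ¬a)), u
2. □(a ∧ (¬b → c)), u
3. ¬(□¬(a → ¬a) → □□¬(a → ¬a)), u
4. □¬(a → ¬a), u
5. ¬□□¬(a → ¬a), u
6. ¬□¬(a → ¬a), v
7. a ∧ (¬b → c), v
8. a, v
9. ¬b → c, v
10. ¬(a → ¬a), v
11. c, v
12. a → ¬a, w
13. ¬a, w
Accessibility: uRv, vRw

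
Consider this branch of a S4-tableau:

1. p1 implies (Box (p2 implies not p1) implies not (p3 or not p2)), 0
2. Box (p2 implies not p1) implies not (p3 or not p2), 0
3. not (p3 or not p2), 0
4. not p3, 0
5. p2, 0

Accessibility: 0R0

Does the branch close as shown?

No world carries both an atom and its negation.

Open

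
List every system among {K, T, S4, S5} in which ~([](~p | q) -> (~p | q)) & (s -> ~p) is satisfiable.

K

K-tableau for the formula:
1. ~([](~p | q) -> (~p | q)) & (s -> ~p), 0
2. ~([](~p | q) -> (~p | q)), 0
3. s -> ~p, 0
4. [](~p | q), 0
5. ~(~p | q), 0
6. p, 0
7. ~q, 0
8. ~s, 0
Complete open branch: satisfiable in K.
T-tableau for the formula:
1. ~([](~p | q) -> (~p | q)) & (s -> ~p), 0
2. ~([](~p | q) -> (~p | q)), 0
3. s -> ~p, 0
4. [](~p | q), 0
5. ~(~p | q), 0
6. p, 0
7. ~q, 0
8. ~p | q, 0
9. ~s, 0
10. q, 0
Accessibility: 0R0
Branch closes: q and ~q both at 0.
Every branch closes (one shown): unsatisfiable in T, hence also in S4, S5 (every S4/S5-frame is a T-frame).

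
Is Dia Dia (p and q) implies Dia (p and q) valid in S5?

Tableau for the negation not (Dia Dia (p and q) implies Dia (p and q)):
1. not (Dia Dia (p and q) implies Dia (p and q)), w0
2. Dia Dia (p and q), w0
3. not Dia (p and q), w0
4. not (p and q), w0
5. not q, w0
6. Dia (p and q), w1
7. not (p and q), w1
8. not q, w1
9. p and q, w2
10. p, w2
11. q, w2
12. not (p and q), w2
13. not q, w2
Accessibility: w0Rw0, w0Rw1, w0Rw2, w1Rw0, w1Rw1, w1Rw2, w2Rw0, w2Rw1, w2Rw2
Branch closes: q and not q both at w2.
Every branch of the negation's tableau closes; the branch above is one of them.

Yes, valid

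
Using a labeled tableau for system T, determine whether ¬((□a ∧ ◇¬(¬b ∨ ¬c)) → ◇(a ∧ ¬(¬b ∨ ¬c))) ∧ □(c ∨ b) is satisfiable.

Unsatisfiable (every branch closes)

1. ¬((□a ∧ ◇¬(¬b ∨ ¬c)) → ◇(a ∧ ¬(¬b ∨ ¬c))) ∧ □(c ∨ b), u
2. ¬((□a ∧ ◇¬(¬b ∨ ¬c)) → ◇(a ∧ ¬(¬b ∨ ¬c))), u
3. □(c ∨ b), u
4. □a ∧ ◇¬(¬b ∨ ¬c), u
5. ¬◇(a ∧ ¬(¬b ∨ ¬c)), u
6. □a, u
7. ◇¬(¬b ∨ ¬c), u
8. c ∨ b, u
9. ¬(a ∧ ¬(¬b ∨ ¬c)), u
10. a, u
11. b, u
12. ¬b ∨ ¬c, u
13. ¬c, u
14. ¬(¬b ∨ ¬c), v
15. b, v
16. c, v
17. c ∨ b, v
18. ¬(a ∧ ¬(¬b ∨ ¬c)), v
19. a, v
20. ¬b ∨ ¬c, v
21. ¬c, v
Accessibility: uRu, uRv, vRv
Branch closes: c and ¬c both at v.
All branches of the tableau close; one closing branch shown above.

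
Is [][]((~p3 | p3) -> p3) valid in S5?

Invalid (countermodel exists)

Tableau for the negation ~[][]((~p3 | p3) -> p3):
1. ~[][]((~p3 | p3) -> p3), 0
2. ~[]((~p3 | p3) -> p3), 1   [~[]-rule on 1: fresh world 1, 0R1]
3. ~((~p3 | p3) -> p3), 2   [~[]-rule on 2: fresh world 2, 1R2]
4. ~p3 | p3, 2   [~->-rule on 3]
5. ~p3, 2   [~->-rule on 3]
Accessibility: 0R0, 0R1, 0R2, 1R0, 1R1, 1R2, 2R0, 2R1, 2R2
The negation has an open branch (countermodel exists).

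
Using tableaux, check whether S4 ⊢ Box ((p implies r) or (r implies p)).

Yes, valid

Tableau for the negation not Box ((p implies r) or (r implies p)):
1. not Box ((p implies r) or (r implies p)), u
2. not ((p implies r) or (r implies p)), v
3. not (p implies r), v
4. not (r implies p), v
5. p, v
6. not r, v
7. r, v
8. not p, v
Accessibility: uRu, uRv, vRv
Branch closes: r and not r both at v.
Every branch of the negation's tableau closes; the branch above is one of them.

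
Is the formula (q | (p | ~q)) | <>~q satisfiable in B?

Satisfiable (open branch found)

1. (q | (p | ~q)) | <>~q, u
2. <>~q, u   [|-rule on 1 (branches; this branch)]
3. ~q, v   [<>-rule on 2: fresh world v, uRv]
Accessibility: uRu, uRv, vRu, vRv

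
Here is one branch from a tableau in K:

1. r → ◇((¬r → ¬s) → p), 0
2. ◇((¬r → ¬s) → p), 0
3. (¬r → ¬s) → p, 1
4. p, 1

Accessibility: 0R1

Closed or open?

Open

No world carries both an atom and its negation.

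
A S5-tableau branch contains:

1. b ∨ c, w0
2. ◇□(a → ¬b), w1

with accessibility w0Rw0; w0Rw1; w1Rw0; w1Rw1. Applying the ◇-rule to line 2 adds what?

a fresh world w2 with w1Rw2, and □(a → ¬b) at w2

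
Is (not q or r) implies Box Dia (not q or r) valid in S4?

Tableau for the negation not ((not q or r) implies Box Dia (not q or r)):
1. not ((not q or r) implies Box Dia (not q or r)), u
2. not q or r, u
3. not Box Dia (not q or r), u
4. r, u
5. not Dia (not q or r), v
6. not (not q or r), v
7. q, v
8. not r, v
Accessibility: uRu, uRv, vRv
The negation has an open branch (countermodel exists).

Not valid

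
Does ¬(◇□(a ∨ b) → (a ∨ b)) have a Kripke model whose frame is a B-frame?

Unsatisfiable

1. ¬(◇□(a ∨ b) → (a ∨ b)), w0
2. ◇□(a ∨ b), w0   [¬→-rule on 1]
3. ¬(a ∨ b), w0   [¬→-rule on 1]
4. ¬a, w0   [¬∨-rule on 3]
5. ¬b, w0   [¬∨-rule on 3]
6. □(a ∨ b), w1   [◇-rule on 2: fresh world w1, w0Rw1]
7. a ∨ b, w0   [□-rule on 6 via w1Rw0]
8. a ∨ b, w1   [□-rule on 6 via w1Rw1]
9. b, w0   [∨-rule on 7 (branches; this branch)]
Accessibility: w0Rw0, w0Rw1, w1Rw0, w1Rw1
Branch closes: b and ¬b both at w0.
(One branch shown.) All branches close.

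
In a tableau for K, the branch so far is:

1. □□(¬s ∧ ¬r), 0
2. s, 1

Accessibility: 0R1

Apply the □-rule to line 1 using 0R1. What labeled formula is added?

□(¬s ∧ ¬r), 1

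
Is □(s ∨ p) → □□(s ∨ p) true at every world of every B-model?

Not valid

Tableau for the negation ¬(□(s ∨ p) → □□(s ∨ p)):
1. ¬(□(s ∨ p) → □□(s ∨ p)), u
2. □(s ∨ p), u
3. ¬□□(s ∨ p), u
4. s ∨ p, u
5. p, u
6. ¬□(s ∨ p), v
7. s ∨ p, v
8. p, v
9. ¬(s ∨ p), w
10. ¬s, w
11. ¬p, w
Accessibility: uRu, uRv, vRu, vRv, vRw, wRv, wRw
The negation has an open branch (countermodel exists).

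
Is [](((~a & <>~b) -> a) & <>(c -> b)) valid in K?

Tableau for the negation ~[](((~a & <>~b) -> a) & <>(c -> b)):
1. ~[](((~a & <>~b) -> a) & <>(c -> b)), 0
2. ~(((~a & <>~b) -> a) & <>(c -> b)), 1
3. ~<>(c -> b), 1
Accessibility: 0R1
The negation has an open branch (countermodel exists).

No, not valid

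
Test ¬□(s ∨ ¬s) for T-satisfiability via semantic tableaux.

1. ¬□(s ∨ ¬s), u
2. ¬(s ∨ ¬s), v
3. ¬s, v
4. s, v
Accessibility: uRu, uRv, vRv
Branch closes: s and ¬s both at v.
(One branch shown.) All branches close.

Unsatisfiable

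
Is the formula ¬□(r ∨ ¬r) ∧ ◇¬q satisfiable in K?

Unsatisfiable (every branch closes)

1. ¬□(r ∨ ¬r) ∧ ◇¬q, 0
2. ¬□(r ∨ ¬r), 0
3. ◇¬q, 0
4. ¬(r ∨ ¬r), 1
5. ¬r, 1
6. r, 1
Accessibility: 0R1
Branch closes: r and ¬r both at 1.
(One branch shown.) All branches close.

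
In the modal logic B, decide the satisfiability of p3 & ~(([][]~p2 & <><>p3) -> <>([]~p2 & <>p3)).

1. p3 & ~(([][]~p2 & <><>p3) -> <>([]~p2 & <>p3)), u
2. p3, u
3. ~(([][]~p2 & <><>p3) -> <>([]~p2 & <>p3)), u
4. [][]~p2 & <><>p3, u
5. ~<>([]~p2 & <>p3), u
6. [][]~p2, u
7. <><>p3, u
8. ~([]~p2 & <>p3), u
9. []~p2, u
10. ~p2, u
11. ~[]~p2, u
12. <>p3, v
13. ~([]~p2 & <>p3), v
14. []~p2, v
15. ~p2, v
16. ~[]~p2, v
17. p2, w
18. ~([]~p2 & <>p3), w
19. []~p2, w
20. ~p2, w
Accessibility: uRu, uRv, uRw, vRu, vRv, wRu, wRw
Branch closes: p2 and ~p2 both at w.
All branches of the tableau close; one closing branch shown above.

Unsatisfiable (every branch closes)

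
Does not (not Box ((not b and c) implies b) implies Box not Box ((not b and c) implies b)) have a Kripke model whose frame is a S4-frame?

Yes, satisfiable

1. not (not Box ((not b and c) implies b) implies Box not Box ((not b and c) implies b)), 0
2. not Box ((not b and c) implies b), 0   [neg-implies-rule on 1]
3. not Box not Box ((not b and c) implies b), 0   [neg-implies-rule on 1]
4. not ((not b and c) implies b), 1   [neg-Box-rule on 2: fresh world 1, 0R1]
5. not b and c, 1   [neg-implies-rule on 4]
6. not b, 1   [neg-implies-rule on 4]
7. c, 1   [and-rule on 5]
8. Box ((not b and c) implies b), 2   [neg-Box-rule on 3: fresh world 2, 0R2]
9. (not b and c) implies b, 2   [Box-rule on 8 via 2R2]
10. b, 2   [implies-rule on 9 (branches; this branch)]
Accessibility: 0R0, 0R1, 0R2, 1R1, 2R2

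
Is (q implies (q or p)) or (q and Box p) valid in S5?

Tableau for the negation not ((q implies (q or p)) or (q and Box p)):
1. not ((q implies (q or p)) or (q and Box p)), u
2. not (q implies (q or p)), u
3. not (q and Box p), u
4. q, u
5. not (q or p), u
6. not q, u
7. not p, u
Accessibility: uRu
Branch closes: q and not q both at u.
Every branch of the negation's tableau closes; the branch above is one of them.

Valid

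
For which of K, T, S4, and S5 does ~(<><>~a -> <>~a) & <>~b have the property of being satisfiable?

T-tableau for the formula:
1. ~(<><>~a -> <>~a) & <>~b, u
2. ~(<><>~a -> <>~a), u   [&-rule on 1]
3. <>~b, u   [&-rule on 1]
4. <><>~a, u   [~->-rule on 2]
5. ~<>~a, u   [~->-rule on 2]
6. a, u   [~<>-rule on 5 via uRu]
7. ~b, v   [<>-rule on 3: fresh world v, uRv]
8. a, v   [~<>-rule on 5 via uRv]
9. <>~a, w   [<>-rule on 4: fresh world w, uRw]
10. a, w   [~<>-rule on 5 via uRw]
11. ~a, x   [<>-rule on 9: fresh world x, wRx]
Accessibility: uRu, uRv, uRw, vRv, wRw, wRx, xRx
Complete open branch: satisfiable in T, hence also in K (this T-model is also a K-model).
S4-tableau for the formula:
1. ~(<><>~a -> <>~a) & <>~b, u
2. ~(<><>~a -> <>~a), u   [&-rule on 1]
3. <>~b, u   [&-rule on 1]
4. <><>~a, u   [~->-rule on 2]
5. ~<>~a, u   [~->-rule on 2]
6. a, u   [~<>-rule on 5 via uRu]
7. ~b, v   [<>-rule on 3: fresh world v, uRv]
8. a, v   [~<>-rule on 5 via uRv]
9. <>~a, w   [<>-rule on 4: fresh world w, uRw]
10. a, w   [~<>-rule on 5 via uRw]
11. ~a, x   [<>-rule on 9: fresh world x, wRx]
12. a, x   [~<>-rule on 5 via uRx]
Accessibility: uRu, uRv, uRw, uRx, vRv, wRw, wRx, xRx
Branch closes: a and ~a both at x.
Every branch closes (one shown): unsatisfiable in S4, hence also in S5 (every S5-frame is an S4-frame).

K, T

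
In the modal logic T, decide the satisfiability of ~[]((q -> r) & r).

Satisfiable

1. ~[]((q -> r) & r), w0
2. ~((q -> r) & r), w1   [~[]-rule on 1: fresh world w1, w0Rw1]
3. ~r, w1   [~&-rule on 2 (branches; this branch)]
Accessibility: w0Rw0, w0Rw1, w1Rw1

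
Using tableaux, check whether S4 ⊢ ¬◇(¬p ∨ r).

Not valid

Tableau for the negation ◇(¬p ∨ r):
1. ◇(¬p ∨ r), 0
2. ¬p ∨ r, 1
3. r, 1
Accessibility: 0R0, 0R1, 1R1
The negation has an open branch (countermodel exists).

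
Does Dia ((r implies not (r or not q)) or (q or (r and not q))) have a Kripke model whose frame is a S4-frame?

Yes, satisfiable

1. Dia ((r implies not (r or not q)) or (q or (r and not q))), w0
2. (r implies not (r or not q)) or (q or (r and not q)), w1
3. q or (r and not q), w1
4. r and not q, w1
5. r, w1
6. not q, w1
Accessibility: w0Rw0, w0Rw1, w1Rw1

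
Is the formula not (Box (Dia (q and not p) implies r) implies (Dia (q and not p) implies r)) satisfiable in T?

Unsatisfiable

1. not (Box (Dia (q and not p) implies r) implies (Dia (q and not p) implies r)), u
2. Box (Dia (q and not p) implies r), u   [neg-implies-rule on 1]
3. not (Dia (q and not p) implies r), u   [neg-implies-rule on 1]
4. Dia (q and not p), u   [neg-implies-rule on 3]
5. not r, u   [neg-implies-rule on 3]
6. Dia (q and not p) implies r, u   [Box-rule on 2 via uRu]
7. not Dia (q and not p), u   [implies-rule on 6 (branches; this branch)]
8. not (q and not p), u   [neg-Dia-rule on 7 via uRu]
9. p, u   [neg-and-rule on 8 (branches; this branch)]
10. q and not p, v   [Dia-rule on 4: fresh world v, uRv]
11. q, v   [and-rule on 10]
12. not p, v   [and-rule on 10]
13. Dia (q and not p) implies r, v   [Box-rule on 2 via uRv]
14. not (q and not p), v   [neg-Dia-rule on 7 via uRv]
15. r, v   [implies-rule on 13 (branches; this branch)]
16. p, v   [neg-and-rule on 14 (branches; this branch)]
Accessibility: uRu, uRv, vRv
Branch closes: p and not p both at v.
All branches of the tableau close; one closing branch shown above.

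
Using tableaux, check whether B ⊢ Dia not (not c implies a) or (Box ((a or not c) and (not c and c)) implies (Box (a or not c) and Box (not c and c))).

Tableau for the negation not (Dia not (not c implies a) or (Box ((a or not c) and (not c and c)) implies (Box (a or not c) and Box (not c and c)))):
1. not (Dia not (not c implies a) or (Box ((a or not c) and (not c and c)) implies (Box (a or not c) and Box (not c and c)))), u
2. not Dia not (not c implies a), u
3. not (Box ((a or not c) and (not c and c)) implies (Box (a or not c) and Box (not c and c))), u
4. Box ((a or not c) and (not c and c)), u
5. not (Box (a or not c) and Box (not c and c)), u
6. not c implies a, u
7. (a or not c) and (not c and c), u
8. a or not c, u
9. not c and c, u
10. not c, u
11. c, u
Accessibility: uRu
Branch closes: c and not c both at u.
Every branch of the negation's tableau closes; the branch above is one of them.

Yes, valid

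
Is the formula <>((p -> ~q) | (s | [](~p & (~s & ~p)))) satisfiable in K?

Yes, satisfiable

1. <>((p -> ~q) | (s | [](~p & (~s & ~p)))), w0
2. (p -> ~q) | (s | [](~p & (~s & ~p))), w1   [<>-rule on 1: fresh world w1, w0Rw1]
3. s | [](~p & (~s & ~p)), w1   [|-rule on 2 (branches; this branch)]
4. [](~p & (~s & ~p)), w1   [|-rule on 3 (branches; this branch)]
Accessibility: w0Rw1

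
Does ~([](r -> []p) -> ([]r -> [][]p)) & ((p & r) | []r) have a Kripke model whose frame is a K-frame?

Unsatisfiable (every branch closes)

1. ~([](r -> []p) -> ([]r -> [][]p)) & ((p & r) | []r), 0
2. ~([](r -> []p) -> ([]r -> [][]p)), 0   [&-rule on 1]
3. (p & r) | []r, 0   [&-rule on 1]
4. [](r -> []p), 0   [~->-rule on 2]
5. ~([]r -> [][]p), 0   [~->-rule on 2]
6. []r, 0   [~->-rule on 5]
7. ~[][]p, 0   [~->-rule on 5]
8. p & r, 0   [|-rule on 3 (branches; this branch)]
9. p, 0   [&-rule on 8]
10. r, 0   [&-rule on 8]
11. ~[]p, 1   [~[]-rule on 7: fresh world 1, 0R1]
12. r -> []p, 1   [[]-rule on 4 via 0R1]
13. r, 1   [[]-rule on 6 via 0R1]
14. []p, 1   [->-rule on 12 (branches; this branch)]
15. ~p, 2   [~[]-rule on 11: fresh world 2, 1R2]
16. p, 2   [[]-rule on 14 via 1R2]
Accessibility: 0R1, 1R2
Branch closes: p and ~p both at 2.
(One branch shown.) All branches close.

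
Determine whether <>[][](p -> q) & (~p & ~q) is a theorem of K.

Invalid (countermodel exists)

Tableau for the negation ~(<>[][](p -> q) & (~p & ~q)):
1. ~(<>[][](p -> q) & (~p & ~q)), 0
2. ~(~p & ~q), 0   [~&-rule on 1 (branches; this branch)]
3. q, 0   [~&-rule on 2 (branches; this branch)]
The negation has an open branch (countermodel exists).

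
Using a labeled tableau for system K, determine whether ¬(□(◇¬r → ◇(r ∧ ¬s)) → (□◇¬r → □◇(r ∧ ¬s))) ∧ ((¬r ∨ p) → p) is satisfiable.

1. ¬(□(◇¬r → ◇(r ∧ ¬s)) → (□◇¬r → □◇(r ∧ ¬s))) ∧ ((¬r ∨ p) → p), w0
2. ¬(□(◇¬r → ◇(r ∧ ¬s)) → (□◇¬r → □◇(r ∧ ¬s))), w0
3. (¬r ∨ p) → p, w0
4. □(◇¬r → ◇(r ∧ ¬s)), w0
5. ¬(□◇¬r → □◇(r ∧ ¬s)), w0
6. □◇¬r, w0
7. ¬□◇(r ∧ ¬s), w0
8. ¬(¬r ∨ p), w0
9. r, w0
10. ¬p, w0
11. ¬◇(r ∧ ¬s), w1
12. ◇¬r → ◇(r ∧ ¬s), w1
13. ◇¬r, w1
14. ◇(r ∧ ¬s), w1
15. ¬r, w2
16. ¬(r ∧ ¬s), w2
17. s, w2
18. r ∧ ¬s, w3
19. r, w3
20. ¬s, w3
21. ¬(r ∧ ¬s), w3
22. s, w3
Accessibility: w0Rw1, w1Rw2, w1Rw3
Branch closes: s and ¬s both at w3.
All branches of the tableau close; one closing branch shown above.

Unsatisfiable (every branch closes)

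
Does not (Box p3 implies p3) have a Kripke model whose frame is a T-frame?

1. not (Box p3 implies p3), 0
2. Box p3, 0
3. not p3, 0
4. p3, 0
Accessibility: 0R0
Branch closes: p3 and not p3 both at 0.
(One branch shown.) All branches close.

Unsatisfiable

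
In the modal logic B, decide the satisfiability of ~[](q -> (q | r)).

No, unsatisfiable

1. ~[](q -> (q | r)), w0
2. ~(q -> (q | r)), w1
3. q, w1
4. ~(q | r), w1
5. ~q, w1
6. ~r, w1
Accessibility: w0Rw0, w0Rw1, w1Rw0, w1Rw1
Branch closes: q and ~q both at w1.
Every branch closes; the branch above is one of them.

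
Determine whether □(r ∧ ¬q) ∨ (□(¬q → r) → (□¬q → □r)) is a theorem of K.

Yes, valid

Tableau for the negation ¬(□(r ∧ ¬q) ∨ (□(¬q → r) → (□¬q → □r))):
1. ¬(□(r ∧ ¬q) ∨ (□(¬q → r) → (□¬q → □r))), w0
2. ¬□(r ∧ ¬q), w0   [¬∨-rule on 1]
3. ¬(□(¬q → r) → (□¬q → □r)), w0   [¬∨-rule on 1]
4. □(¬q → r), w0   [¬→-rule on 3]
5. ¬(□¬q → □r), w0   [¬→-rule on 3]
6. □¬q, w0   [¬→-rule on 5]
7. ¬□r, w0   [¬→-rule on 5]
8. ¬(r ∧ ¬q), w1   [¬□-rule on 2: fresh world w1, w0Rw1]
9. ¬q → r, w1   [□-rule on 4 via w0Rw1]
10. ¬q, w1   [□-rule on 6 via w0Rw1]
11. ¬r, w1   [¬∧-rule on 8 (branches; this branch)]
12. r, w1   [→-rule on 9 (branches; this branch)]
Accessibility: w0Rw1
Branch closes: r and ¬r both at w1.
Every branch of the negation's tableau closes; the branch above is one of them.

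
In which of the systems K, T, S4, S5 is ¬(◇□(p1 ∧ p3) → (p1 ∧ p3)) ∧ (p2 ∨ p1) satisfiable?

S5-tableau for the formula:
1. ¬(◇□(p1 ∧ p3) → (p1 ∧ p3)) ∧ (p2 ∨ p1), w0
2. ¬(◇□(p1 ∧ p3) → (p1 ∧ p3)), w0   [∧-rule on 1]
3. p2 ∨ p1, w0   [∧-rule on 1]
4. ◇□(p1 ∧ p3), w0   [¬→-rule on 2]
5. ¬(p1 ∧ p3), w0   [¬→-rule on 2]
6. p1, w0   [∨-rule on 3 (branches; this branch)]
7. ¬p3, w0   [¬∧-rule on 5 (branches; this branch)]
8. □(p1 ∧ p3), w1   [◇-rule on 4: fresh world w1, w0Rw1]
9. p1 ∧ p3, w0   [□-rule on 8 via w1Rw0]
10. p3, w0   [∧-rule on 9]
Accessibility: w0Rw0, w0Rw1, w1Rw0, w1Rw1
Branch closes: p3 and ¬p3 both at w0.
Every branch closes (one shown): unsatisfiable in S5.
S4-tableau for the formula:
1. ¬(◇□(p1 ∧ p3) → (p1 ∧ p3)) ∧ (p2 ∨ p1), w0
2. ¬(◇□(p1 ∧ p3) → (p1 ∧ p3)), w0   [∧-rule on 1]
3. p2 ∨ p1, w0   [∧-rule on 1]
4. ◇□(p1 ∧ p3), w0   [¬→-rule on 2]
5. ¬(p1 ∧ p3), w0   [¬→-rule on 2]
6. p1, w0   [∨-rule on 3 (branches; this branch)]
7. ¬p3, w0   [¬∧-rule on 5 (branches; this branch)]
8. □(p1 ∧ p3), w1   [◇-rule on 4: fresh world w1, w0Rw1]
9. p1 ∧ p3, w1   [□-rule on 8 via w1Rw1]
10. p1, w1   [∧-rule on 9]
11. p3, w1   [∧-rule on 9]
Accessibility: w0Rw0, w0Rw1, w1Rw1
Complete open branch: satisfiable in S4, hence also in K, T (this S4-model is also a K-model and a T-model).

K, T, S4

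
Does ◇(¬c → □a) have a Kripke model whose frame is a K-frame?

Satisfiable (open branch found)

1. ◇(¬c → □a), u
2. ¬c → □a, v
3. □a, v
Accessibility: uRv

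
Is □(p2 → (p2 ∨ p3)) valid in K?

Tableau for the negation ¬□(p2 → (p2 ∨ p3)):
1. ¬□(p2 → (p2 ∨ p3)), 0
2. ¬(p2 → (p2 ∨ p3)), 1
3. p2, 1
4. ¬(p2 ∨ p3), 1
5. ¬p2, 1
6. ¬p3, 1
Accessibility: 0R1
Branch closes: p2 and ¬p2 both at 1.
Every branch of the negation's tableau closes; the branch above is one of them.

Valid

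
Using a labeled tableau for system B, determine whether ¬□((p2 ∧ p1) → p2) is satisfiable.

1. ¬□((p2 ∧ p1) → p2), u
2. ¬((p2 ∧ p1) → p2), v
3. p2 ∧ p1, v
4. ¬p2, v
5. p2, v
6. p1, v
Accessibility: uRu, uRv, vRu, vRv
Branch closes: p2 and ¬p2 both at v.
All branches of the tableau close; one closing branch shown above.

No, unsatisfiable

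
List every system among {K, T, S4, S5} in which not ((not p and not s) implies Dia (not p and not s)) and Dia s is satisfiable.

K-tableau for the formula:
1. not ((not p and not s) implies Dia (not p and not s)) and Dia s, u
2. not ((not p and not s) implies Dia (not p and not s)), u   [and-rule on 1]
3. Dia s, u   [and-rule on 1]
4. not p and not s, u   [neg-implies-rule on 2]
5. not Dia (not p and not s), u   [neg-implies-rule on 2]
6. not p, u   [and-rule on 4]
7. not s, u   [and-rule on 4]
8. s, v   [Dia-rule on 3: fresh world v, uRv]
9. not (not p and not s), v   [neg-Dia-rule on 5 via uRv]
Accessibility: uRv
Complete open branch: satisfiable in K.
T-tableau for the formula:
1. not ((not p and not s) implies Dia (not p and not s)) and Dia s, u
2. not ((not p and not s) implies Dia (not p and not s)), u   [and-rule on 1]
3. Dia s, u   [and-rule on 1]
4. not p and not s, u   [neg-implies-rule on 2]
5. not Dia (not p and not s), u   [neg-implies-rule on 2]
6. not p, u   [and-rule on 4]
7. not s, u   [and-rule on 4]
8. not (not p and not s), u   [neg-Dia-rule on 5 via uRu]
9. s, u   [neg-and-rule on 8 (branches; this branch)]
Accessibility: uRu
Branch closes: s and not s both at u.
Every branch closes (one shown): unsatisfiable in T, hence also in S4, S5 (every S4/S5-frame is a T-frame).

K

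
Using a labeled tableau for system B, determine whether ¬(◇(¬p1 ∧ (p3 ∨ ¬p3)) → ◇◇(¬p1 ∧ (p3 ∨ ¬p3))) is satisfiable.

Unsatisfiable (every branch closes)

1. ¬(◇(¬p1 ∧ (p3 ∨ ¬p3)) → ◇◇(¬p1 ∧ (p3 ∨ ¬p3))), 0
2. ◇(¬p1 ∧ (p3 ∨ ¬p3)), 0   [¬→-rule on 1]
3. ¬◇◇(¬p1 ∧ (p3 ∨ ¬p3)), 0   [¬→-rule on 1]
4. ¬◇(¬p1 ∧ (p3 ∨ ¬p3)), 0   [¬◇-rule on 3 via 0R0]
5. ¬(¬p1 ∧ (p3 ∨ ¬p3)), 0   [¬◇-rule on 4 via 0R0]
6. p1, 0   [¬∧-rule on 5 (branches; this branch)]
7. ¬p1 ∧ (p3 ∨ ¬p3), 1   [◇-rule on 2: fresh world 1, 0R1]
8. ¬p1, 1   [∧-rule on 7]
9. p3 ∨ ¬p3, 1   [∧-rule on 7]
10. ¬◇(¬p1 ∧ (p3 ∨ ¬p3)), 1   [¬◇-rule on 3 via 0R1]
11. ¬(¬p1 ∧ (p3 ∨ ¬p3)), 1   [¬◇-rule on 4 via 0R1]
12. ¬p3, 1   [∨-rule on 9 (branches; this branch)]
13. ¬(p3 ∨ ¬p3), 1   [¬∧-rule on 11 (branches; this branch)]
14. p3, 1   [¬∨-rule on 13]
Accessibility: 0R0, 0R1, 1R0, 1R1
Branch closes: p3 and ¬p3 both at 1.
All branches of the tableau close; one closing branch shown above.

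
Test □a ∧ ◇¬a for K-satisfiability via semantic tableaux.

Unsatisfiable (every branch closes)

1. □a ∧ ◇¬a, w0
2. □a, w0
3. ◇¬a, w0
4. ¬a, w1
5. a, w1
Accessibility: w0Rw1
Branch closes: a and ¬a both at w1.
(One branch shown.) All branches close.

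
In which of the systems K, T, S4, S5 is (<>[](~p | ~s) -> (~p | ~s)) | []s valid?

S5

S5-tableau for the negation ~((<>[](~p | ~s) -> (~p | ~s)) | []s):
1. ~((<>[](~p | ~s) -> (~p | ~s)) | []s), w0
2. ~(<>[](~p | ~s) -> (~p | ~s)), w0
3. ~[]s, w0
4. <>[](~p | ~s), w0
5. ~(~p | ~s), w0
6. p, w0
7. s, w0
8. ~s, w1
9. [](~p | ~s), w2
10. ~p | ~s, w0
11. ~p | ~s, w1
12. ~p | ~s, w2
13. ~s, w0
Accessibility: w0Rw0, w0Rw1, w0Rw2, w1Rw0, w1Rw1, w1Rw2, w2Rw0, w2Rw1, w2Rw2
Branch closes: s and ~s both at w0.
Every branch closes (one shown): valid in S5.
S4-tableau for the negation ~((<>[](~p | ~s) -> (~p | ~s)) | []s):
1. ~((<>[](~p | ~s) -> (~p | ~s)) | []s), w0
2. ~(<>[](~p | ~s) -> (~p | ~s)), w0
3. ~[]s, w0
4. <>[](~p | ~s), w0
5. ~(~p | ~s), w0
6. p, w0
7. s, w0
8. ~s, w1
9. [](~p | ~s), w2
10. ~p | ~s, w2
11. ~s, w2
Accessibility: w0Rw0, w0Rw1, w0Rw2, w1Rw1, w2Rw2
Complete open branch: countermodel on an S4-frame, so not valid in S4, nor in K, T (the same frame is also a K-frame and a T-frame).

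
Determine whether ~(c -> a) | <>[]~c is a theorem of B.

Tableau for the negation ~(~(c -> a) | <>[]~c):
1. ~(~(c -> a) | <>[]~c), w0
2. c -> a, w0
3. ~<>[]~c, w0
4. ~[]~c, w0
5. a, w0
6. c, w1
7. ~[]~c, w1
8. c, w2
Accessibility: w0Rw0, w0Rw1, w1Rw0, w1Rw1, w1Rw2, w2Rw1, w2Rw2
The negation has an open branch (countermodel exists).

Not valid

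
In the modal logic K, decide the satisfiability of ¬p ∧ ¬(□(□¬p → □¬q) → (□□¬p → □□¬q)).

Unsatisfiable

1. ¬p ∧ ¬(□(□¬p → □¬q) → (□□¬p → □□¬q)), 0
2. ¬p, 0   [∧-rule on 1]
3. ¬(□(□¬p → □¬q) → (□□¬p → □□¬q)), 0   [∧-rule on 1]
4. □(□¬p → □¬q), 0   [¬→-rule on 3]
5. ¬(□□¬p → □□¬q), 0   [¬→-rule on 3]
6. □□¬p, 0   [¬→-rule on 5]
7. ¬□□¬q, 0   [¬→-rule on 5]
8. ¬□¬q, 1   [¬□-rule on 7: fresh world 1, 0R1]
9. □¬p → □¬q, 1   [□-rule on 4 via 0R1]
10. □¬p, 1   [□-rule on 6 via 0R1]
11. ¬□¬p, 1   [→-rule on 9 (branches; this branch)]
12. q, 2   [¬□-rule on 8: fresh world 2, 1R2]
13. ¬p, 2   [□-rule on 10 via 1R2]
14. p, 3   [¬□-rule on 11: fresh world 3, 1R3]
15. ¬p, 3   [□-rule on 10 via 1R3]
Accessibility: 0R1, 1R2, 1R3
Branch closes: p and ¬p both at 3.
All branches of the tableau close; one closing branch shown above.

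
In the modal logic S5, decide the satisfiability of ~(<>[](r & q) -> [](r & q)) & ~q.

1. ~(<>[](r & q) -> [](r & q)) & ~q, u
2. ~(<>[](r & q) -> [](r & q)), u
3. ~q, u
4. <>[](r & q), u
5. ~[](r & q), u
6. [](r & q), v
7. r & q, u
8. r, u
9. q, u
Accessibility: uRu, uRv, vRu, vRv
Branch closes: q and ~q both at u.
(One branch shown.) All branches close.

Unsatisfiable (every branch closes)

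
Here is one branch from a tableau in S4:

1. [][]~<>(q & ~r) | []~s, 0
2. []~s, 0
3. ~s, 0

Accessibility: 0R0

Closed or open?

No world carries both an atom and its negation.

Not closed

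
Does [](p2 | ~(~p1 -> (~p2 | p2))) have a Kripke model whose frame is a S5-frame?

Yes, satisfiable

1. [](p2 | ~(~p1 -> (~p2 | p2))), u
2. p2 | ~(~p1 -> (~p2 | p2)), u
3. p2, u
Accessibility: uRu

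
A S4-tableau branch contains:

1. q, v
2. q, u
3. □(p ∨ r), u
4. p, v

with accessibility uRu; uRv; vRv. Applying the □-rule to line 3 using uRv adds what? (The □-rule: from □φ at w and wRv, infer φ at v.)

p ∨ r, v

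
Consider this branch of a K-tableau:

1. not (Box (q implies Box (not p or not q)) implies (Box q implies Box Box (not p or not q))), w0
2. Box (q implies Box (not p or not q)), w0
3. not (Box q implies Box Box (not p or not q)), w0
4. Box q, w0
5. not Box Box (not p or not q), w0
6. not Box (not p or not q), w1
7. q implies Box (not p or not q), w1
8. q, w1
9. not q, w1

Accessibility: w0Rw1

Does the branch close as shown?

Both q and not q appear at w1.

Closed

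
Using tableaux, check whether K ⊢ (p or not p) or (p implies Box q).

Tableau for the negation not ((p or not p) or (p implies Box q)):
1. not ((p or not p) or (p implies Box q)), w0
2. not (p or not p), w0
3. not (p implies Box q), w0
4. not p, w0
5. p, w0
Branch closes: p and not p both at w0.
Every branch of the negation's tableau closes; the branch above is one of them.

Valid in K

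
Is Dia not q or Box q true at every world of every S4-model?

Tableau for the negation not (Dia not q or Box q):
1. not (Dia not q or Box q), 0
2. not Dia not q, 0   [neg-or-rule on 1]
3. not Box q, 0   [neg-or-rule on 1]
4. q, 0   [neg-Dia-rule on 2 via 0R0]
5. not q, 1   [neg-Box-rule on 3: fresh world 1, 0R1]
6. q, 1   [neg-Dia-rule on 2 via 0R1]
Accessibility: 0R0, 0R1, 1R1
Branch closes: q and not q both at 1.
All branches of the negation close; one closing branch shown above.

Valid in S4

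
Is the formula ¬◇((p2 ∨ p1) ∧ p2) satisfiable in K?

1. ¬◇((p2 ∨ p1) ∧ p2), u

Yes, satisfiable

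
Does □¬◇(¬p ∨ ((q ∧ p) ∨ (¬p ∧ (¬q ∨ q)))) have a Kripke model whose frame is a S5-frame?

1. □¬◇(¬p ∨ ((q ∧ p) ∨ (¬p ∧ (¬q ∨ q)))), w0
2. ¬◇(¬p ∨ ((q ∧ p) ∨ (¬p ∧ (¬q ∨ q)))), w0
3. ¬(¬p ∨ ((q ∧ p) ∨ (¬p ∧ (¬q ∨ q)))), w0
4. p, w0
5. ¬((q ∧ p) ∨ (¬p ∧ (¬q ∨ q))), w0
6. ¬(q ∧ p), w0
7. ¬(¬p ∧ (¬q ∨ q)), w0
8. ¬q, w0
Accessibility: w0Rw0

Satisfiable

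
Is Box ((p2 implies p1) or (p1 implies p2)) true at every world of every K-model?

Tableau for the negation not Box ((p2 implies p1) or (p1 implies p2)):
1. not Box ((p2 implies p1) or (p1 implies p2)), u
2. not ((p2 implies p1) or (p1 implies p2)), v
3. not (p2 implies p1), v
4. not (p1 implies p2), v
5. p2, v
6. not p1, v
7. p1, v
8. not p2, v
Accessibility: uRv
Branch closes: p1 and not p1 both at v.
All branches of the negation close; one closing branch shown above.

Valid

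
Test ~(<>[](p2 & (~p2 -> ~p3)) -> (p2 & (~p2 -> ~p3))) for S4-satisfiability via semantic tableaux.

1. ~(<>[](p2 & (~p2 -> ~p3)) -> (p2 & (~p2 -> ~p3))), w0
2. <>[](p2 & (~p2 -> ~p3)), w0
3. ~(p2 & (~p2 -> ~p3)), w0
4. ~(~p2 -> ~p3), w0
5. ~p2, w0
6. p3, w0
7. [](p2 & (~p2 -> ~p3)), w1
8. p2 & (~p2 -> ~p3), w1
9. p2, w1
10. ~p2 -> ~p3, w1
11. ~p3, w1
Accessibility: w0Rw0, w0Rw1, w1Rw1

Satisfiable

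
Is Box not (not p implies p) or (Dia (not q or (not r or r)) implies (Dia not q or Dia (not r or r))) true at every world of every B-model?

Tableau for the negation not (Box not (not p implies p) or (Dia (not q or (not r or r)) implies (Dia not q or Dia (not r or r)))):
1. not (Box not (not p implies p) or (Dia (not q or (not r or r)) implies (Dia not q or Dia (not r or r)))), u
2. not Box not (not p implies p), u   [neg-or-rule on 1]
3. not (Dia (not q or (not r or r)) implies (Dia not q or Dia (not r or r))), u   [neg-or-rule on 1]
4. Dia (not q or (not r or r)), u   [neg-implies-rule on 3]
5. not (Dia not q or Dia (not r or r)), u   [neg-implies-rule on 3]
6. not Dia not q, u   [neg-or-rule on 5]
7. not Dia (not r or r), u   [neg-or-rule on 5]
8. q, u   [neg-Dia-rule on 6 via uRu]
9. not (not r or r), u   [neg-Dia-rule on 7 via uRu]
10. r, u   [neg-or-rule on 9]
11. not r, u   [neg-or-rule on 9]
Accessibility: uRu
Branch closes: r and not r both at u.
Every branch of the negation's tableau closes; the branch above is one of them.

Valid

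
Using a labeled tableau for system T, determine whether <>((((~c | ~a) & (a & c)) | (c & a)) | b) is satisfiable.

Yes, satisfiable

1. <>((((~c | ~a) & (a & c)) | (c & a)) | b), w0
2. (((~c | ~a) & (a & c)) | (c & a)) | b, w1
3. b, w1
Accessibility: w0Rw0, w0Rw1, w1Rw1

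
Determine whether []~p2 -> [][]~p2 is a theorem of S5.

Yes, valid

Tableau for the negation ~([]~p2 -> [][]~p2):
1. ~([]~p2 -> [][]~p2), 0
2. []~p2, 0
3. ~[][]~p2, 0
4. ~p2, 0
5. ~[]~p2, 1
6. ~p2, 1
7. p2, 2
8. ~p2, 2
Accessibility: 0R0, 0R1, 0R2, 1R0, 1R1, 1R2, 2R0, 2R1, 2R2
Branch closes: p2 and ~p2 both at 2.
Every branch of the negation's tableau closes; the branch above is one of them.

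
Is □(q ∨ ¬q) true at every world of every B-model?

Tableau for the negation ¬□(q ∨ ¬q):
1. ¬□(q ∨ ¬q), u
2. ¬(q ∨ ¬q), v
3. ¬q, v
4. q, v
Accessibility: uRu, uRv, vRu, vRv
Branch closes: q and ¬q both at v.
Every branch of the negation's tableau closes; the branch above is one of them.

Valid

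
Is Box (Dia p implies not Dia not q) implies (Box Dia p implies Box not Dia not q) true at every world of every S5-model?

Valid

Tableau for the negation not (Box (Dia p implies not Dia not q) implies (Box Dia p implies Box not Dia not q)):
1. not (Box (Dia p implies not Dia not q) implies (Box Dia p implies Box not Dia not q)), 0
2. Box (Dia p implies not Dia not q), 0
3. not (Box Dia p implies Box not Dia not q), 0
4. Box Dia p, 0
5. not Box not Dia not q, 0
6. Dia p implies not Dia not q, 0
7. Dia p, 0
8. not Dia not q, 0
9. q, 0
10. Dia not q, 1
11. Dia p implies not Dia not q, 1
12. Dia p, 1
13. q, 1
14. not Dia not q, 1
15. p, 2
16. Dia p implies not Dia not q, 2
17. Dia p, 2
18. q, 2
19. not Dia not q, 2
20. not q, 3
21. Dia p implies not Dia not q, 3
22. Dia p, 3
23. q, 3
Accessibility: 0R0, 0R1, 0R2, 0R3, 1R0, 1R1, 1R2, 1R3, 2R0, 2R1, 2R2, 2R3, 3R0, 3R1, 3R2, 3R3
Branch closes: q and not q both at 3.
Every branch of the negation's tableau closes; the branch above is one of them.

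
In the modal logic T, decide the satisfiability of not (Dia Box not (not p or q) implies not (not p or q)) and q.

Satisfiable

1. not (Dia Box not (not p or q) implies not (not p or q)) and q, w0
2. not (Dia Box not (not p or q) implies not (not p or q)), w0
3. q, w0
4. Dia Box not (not p or q), w0
5. not p or q, w0
6. Box not (not p or q), w1
7. not (not p or q), w1
8. p, w1
9. not q, w1
Accessibility: w0Rw0, w0Rw1, w1Rw1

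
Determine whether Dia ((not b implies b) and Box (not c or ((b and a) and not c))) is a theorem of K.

Tableau for the negation not Dia ((not b implies b) and Box (not c or ((b and a) and not c))):
1. not Dia ((not b implies b) and Box (not c or ((b and a) and not c))), 0
The negation has an open branch (countermodel exists).

Not valid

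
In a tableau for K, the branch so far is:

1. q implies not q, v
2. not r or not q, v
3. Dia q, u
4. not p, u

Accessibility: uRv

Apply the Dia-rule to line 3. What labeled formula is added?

a fresh world w with uRw, and q at w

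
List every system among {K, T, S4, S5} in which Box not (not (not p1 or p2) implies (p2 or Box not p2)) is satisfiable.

T-tableau for the formula:
1. Box not (not (not p1 or p2) implies (p2 or Box not p2)), w0
2. not (not (not p1 or p2) implies (p2 or Box not p2)), w0   [Box-rule on 1 via w0Rw0]
3. not (not p1 or p2), w0   [neg-implies-rule on 2]
4. not (p2 or Box not p2), w0   [neg-implies-rule on 2]
5. p1, w0   [neg-or-rule on 3]
6. not p2, w0   [neg-or-rule on 3]
7. not Box not p2, w0   [neg-or-rule on 4]
8. p2, w1   [neg-Box-rule on 7: fresh world w1, w0Rw1]
9. not (not (not p1 or p2) implies (p2 or Box not p2)), w1   [Box-rule on 1 via w0Rw1]
10. not (not p1 or p2), w1   [neg-implies-rule on 9]
11. not (p2 or Box not p2), w1   [neg-implies-rule on 9]
12. p1, w1   [neg-or-rule on 10]
13. not p2, w1   [neg-or-rule on 10]
Accessibility: w0Rw0, w0Rw1, w1Rw1
Branch closes: p2 and not p2 both at w1.
Every branch closes (one shown): unsatisfiable in T, hence also in S4, S5 (every S4/S5-frame is a T-frame).
K-tableau for the formula:
1. Box not (not (not p1 or p2) implies (p2 or Box not p2)), w0
Complete open branch: satisfiable in K.

K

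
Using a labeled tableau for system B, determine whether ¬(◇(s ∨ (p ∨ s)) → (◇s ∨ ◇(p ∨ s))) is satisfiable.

No, unsatisfiable

1. ¬(◇(s ∨ (p ∨ s)) → (◇s ∨ ◇(p ∨ s))), 0
2. ◇(s ∨ (p ∨ s)), 0   [¬→-rule on 1]
3. ¬(◇s ∨ ◇(p ∨ s)), 0   [¬→-rule on 1]
4. ¬◇s, 0   [¬∨-rule on 3]
5. ¬◇(p ∨ s), 0   [¬∨-rule on 3]
6. ¬s, 0   [¬◇-rule on 4 via 0R0]
7. ¬(p ∨ s), 0   [¬◇-rule on 5 via 0R0]
8. ¬p, 0   [¬∨-rule on 7]
9. s ∨ (p ∨ s), 1   [◇-rule on 2: fresh world 1, 0R1]
10. ¬s, 1   [¬◇-rule on 4 via 0R1]
11. ¬(p ∨ s), 1   [¬◇-rule on 5 via 0R1]
12. ¬p, 1   [¬∨-rule on 11]
13. p ∨ s, 1   [∨-rule on 9 (branches; this branch)]
14. s, 1   [∨-rule on 13 (branches; this branch)]
Accessibility: 0R0, 0R1, 1R0, 1R1
Branch closes: s and ¬s both at 1.
(One branch shown.) All branches close.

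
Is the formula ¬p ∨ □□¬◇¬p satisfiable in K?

1. ¬p ∨ □□¬◇¬p, 0
2. □□¬◇¬p, 0   [∨-rule on 1 (branches; this branch)]

Satisfiable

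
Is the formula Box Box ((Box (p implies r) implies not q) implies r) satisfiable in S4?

1. Box Box ((Box (p implies r) implies not q) implies r), w0
2. Box ((Box (p implies r) implies not q) implies r), w0
3. (Box (p implies r) implies not q) implies r, w0
4. r, w0
Accessibility: w0Rw0

Satisfiable (open branch found)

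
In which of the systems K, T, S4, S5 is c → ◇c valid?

T, S4, S5

T-tableau for the negation ¬(c → ◇c):
1. ¬(c → ◇c), u
2. c, u   [¬→-rule on 1]
3. ¬◇c, u   [¬→-rule on 1]
4. ¬c, u   [¬◇-rule on 3 via uRu]
Accessibility: uRu
Branch closes: c and ¬c both at u.
Every branch closes (one shown): valid in T, hence also in S4, S5 (every theorem of T is a theorem of S4 and S5).
K-tableau for the negation ¬(c → ◇c):
1. ¬(c → ◇c), u
2. c, u   [¬→-rule on 1]
3. ¬◇c, u   [¬→-rule on 1]
Complete open branch: countermodel on a K-frame, so not valid in K.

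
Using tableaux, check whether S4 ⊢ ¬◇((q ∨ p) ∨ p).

Invalid (countermodel exists)

Tableau for the negation ◇((q ∨ p) ∨ p):
1. ◇((q ∨ p) ∨ p), w0
2. (q ∨ p) ∨ p, w1
3. p, w1
Accessibility: w0Rw0, w0Rw1, w1Rw1
The negation has an open branch (countermodel exists).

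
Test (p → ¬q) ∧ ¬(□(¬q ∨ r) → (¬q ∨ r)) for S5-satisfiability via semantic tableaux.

No, unsatisfiable

1. (p → ¬q) ∧ ¬(□(¬q ∨ r) → (¬q ∨ r)), u
2. p → ¬q, u
3. ¬(□(¬q ∨ r) → (¬q ∨ r)), u
4. □(¬q ∨ r), u
5. ¬(¬q ∨ r), u
6. q, u
7. ¬r, u
8. ¬q ∨ r, u
9. ¬p, u
10. r, u
Accessibility: uRu
Branch closes: r and ¬r both at u.
Every branch closes; the branch above is one of them.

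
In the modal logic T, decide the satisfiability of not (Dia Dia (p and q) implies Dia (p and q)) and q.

Satisfiable

1. not (Dia Dia (p and q) implies Dia (p and q)) and q, u
2. not (Dia Dia (p and q) implies Dia (p and q)), u   [and-rule on 1]
3. q, u   [and-rule on 1]
4. Dia Dia (p and q), u   [neg-implies-rule on 2]
5. not Dia (p and q), u   [neg-implies-rule on 2]
6. not (p and q), u   [neg-Dia-rule on 5 via uRu]
7. not p, u   [neg-and-rule on 6 (branches; this branch)]
8. Dia (p and q), v   [Dia-rule on 4: fresh world v, uRv]
9. not (p and q), v   [neg-Dia-rule on 5 via uRv]
10. not q, v   [neg-and-rule on 9 (branches; this branch)]
11. p and q, w   [Dia-rule on 8: fresh world w, vRw]
12. p, w   [and-rule on 11]
13. q, w   [and-rule on 11]
Accessibility: uRu, uRv, vRv, vRw, wRw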